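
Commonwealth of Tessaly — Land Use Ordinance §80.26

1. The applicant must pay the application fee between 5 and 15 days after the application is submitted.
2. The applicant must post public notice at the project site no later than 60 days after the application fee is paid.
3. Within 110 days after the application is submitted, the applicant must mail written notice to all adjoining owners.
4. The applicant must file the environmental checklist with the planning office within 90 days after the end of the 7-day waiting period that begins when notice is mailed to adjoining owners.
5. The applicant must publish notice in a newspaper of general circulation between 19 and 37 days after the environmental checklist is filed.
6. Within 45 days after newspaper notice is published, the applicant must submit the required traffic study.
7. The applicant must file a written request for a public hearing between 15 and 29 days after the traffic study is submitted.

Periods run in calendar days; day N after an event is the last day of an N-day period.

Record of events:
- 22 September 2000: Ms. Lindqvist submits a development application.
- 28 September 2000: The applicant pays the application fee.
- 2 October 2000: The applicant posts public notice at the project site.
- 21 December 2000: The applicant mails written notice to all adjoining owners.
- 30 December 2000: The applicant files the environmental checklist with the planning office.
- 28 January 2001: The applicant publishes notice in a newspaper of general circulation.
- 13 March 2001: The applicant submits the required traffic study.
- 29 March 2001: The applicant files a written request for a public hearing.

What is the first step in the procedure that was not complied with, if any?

None — every step was satisfied

(1) the permitted window runs from 22 September 2000 + 5 = 27 September 2000 to 22 September 2000 + 15 = 7 October 2000; done 28 September 2000, which is between those dates.
(2) due by 28 September 2000 + 60 days = 27 November 2000; done 2 October 2000 — timely.
(3) due by 22 September 2000 + 110 days = 10 January 2001; done 21 December 2000 — timely.
(4) due by 28 December 2000 + 90 days = 28 March 2001; completed 30 December 2000, before the deadline.
(5) the permitted window runs from 30 December 2000 + 19 = 18 January 2001 to 30 December 2000 + 37 = 5 February 2001; done 28 January 2001, which is between those dates.
(6) due by 28 January 2001 + 45 days = 14 March 2001; done 13 March 2001 — timely.
(7) the permitted window runs from 13 March 2001 + 15 = 28 March 2001 to 13 March 2001 + 29 = 11 April 2001; done 29 March 2001, which is between those dates.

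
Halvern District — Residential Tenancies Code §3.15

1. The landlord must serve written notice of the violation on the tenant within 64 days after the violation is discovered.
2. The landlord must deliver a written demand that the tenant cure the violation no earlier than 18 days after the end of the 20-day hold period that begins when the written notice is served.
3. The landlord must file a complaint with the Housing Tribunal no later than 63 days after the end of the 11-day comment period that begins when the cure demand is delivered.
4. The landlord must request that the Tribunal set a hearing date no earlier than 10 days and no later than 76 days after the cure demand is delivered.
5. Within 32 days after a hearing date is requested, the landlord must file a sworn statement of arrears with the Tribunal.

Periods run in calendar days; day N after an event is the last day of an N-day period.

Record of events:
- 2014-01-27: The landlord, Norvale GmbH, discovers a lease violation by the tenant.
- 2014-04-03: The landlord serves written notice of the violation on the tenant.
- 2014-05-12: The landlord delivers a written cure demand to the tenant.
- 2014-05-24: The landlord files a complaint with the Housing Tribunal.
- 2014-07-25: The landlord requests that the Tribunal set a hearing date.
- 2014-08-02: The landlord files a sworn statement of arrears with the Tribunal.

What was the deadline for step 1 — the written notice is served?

2014-04-01

Step 1 runs from 2014-01-27, when the violation is discovered. 64 days after 2014-01-27 is 2014-04-01.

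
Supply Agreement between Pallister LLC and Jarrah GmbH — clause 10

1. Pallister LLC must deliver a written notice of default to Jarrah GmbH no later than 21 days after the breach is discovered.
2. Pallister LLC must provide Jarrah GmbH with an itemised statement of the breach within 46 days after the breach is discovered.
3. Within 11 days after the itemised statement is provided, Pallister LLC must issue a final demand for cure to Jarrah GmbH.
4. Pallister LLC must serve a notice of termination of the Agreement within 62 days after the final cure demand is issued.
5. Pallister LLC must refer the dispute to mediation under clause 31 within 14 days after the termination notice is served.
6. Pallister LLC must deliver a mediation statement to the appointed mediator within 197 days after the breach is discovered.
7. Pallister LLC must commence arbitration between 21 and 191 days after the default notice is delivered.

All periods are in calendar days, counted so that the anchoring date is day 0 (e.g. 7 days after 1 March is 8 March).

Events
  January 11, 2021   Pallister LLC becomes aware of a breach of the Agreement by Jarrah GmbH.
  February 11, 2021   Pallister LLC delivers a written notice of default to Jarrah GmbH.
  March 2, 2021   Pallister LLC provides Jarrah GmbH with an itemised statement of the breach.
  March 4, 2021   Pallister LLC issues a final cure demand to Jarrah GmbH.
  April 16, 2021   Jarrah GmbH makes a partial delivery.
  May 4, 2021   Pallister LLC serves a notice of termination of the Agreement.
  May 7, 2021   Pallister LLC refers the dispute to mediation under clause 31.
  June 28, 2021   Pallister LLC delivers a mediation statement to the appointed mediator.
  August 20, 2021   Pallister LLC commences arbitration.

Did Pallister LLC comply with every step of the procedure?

No

(1) due by January 11, 2021 + 21 days = February 1, 2021; February 11, 2021 misses that deadline by 10 days.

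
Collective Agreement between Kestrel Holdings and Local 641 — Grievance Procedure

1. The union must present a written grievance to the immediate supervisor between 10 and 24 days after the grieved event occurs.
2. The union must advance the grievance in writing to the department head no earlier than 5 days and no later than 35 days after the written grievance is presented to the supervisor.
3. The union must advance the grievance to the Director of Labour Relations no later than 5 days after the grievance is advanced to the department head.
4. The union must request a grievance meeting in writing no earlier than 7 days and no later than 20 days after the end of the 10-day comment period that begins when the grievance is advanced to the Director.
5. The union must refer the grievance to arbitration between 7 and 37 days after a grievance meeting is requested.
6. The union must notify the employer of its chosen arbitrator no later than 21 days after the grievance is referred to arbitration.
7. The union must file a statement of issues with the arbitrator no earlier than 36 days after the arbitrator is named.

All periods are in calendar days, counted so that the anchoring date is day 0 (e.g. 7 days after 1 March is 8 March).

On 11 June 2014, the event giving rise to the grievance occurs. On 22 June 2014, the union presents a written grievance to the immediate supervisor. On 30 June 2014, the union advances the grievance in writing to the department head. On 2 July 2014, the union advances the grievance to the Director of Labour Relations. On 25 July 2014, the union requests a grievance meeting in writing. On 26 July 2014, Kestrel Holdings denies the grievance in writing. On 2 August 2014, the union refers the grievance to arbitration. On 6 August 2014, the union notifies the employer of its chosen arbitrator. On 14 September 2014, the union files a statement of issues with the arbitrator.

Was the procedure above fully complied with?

(1) the permitted window runs from 11 June 2014 + 10 = 21 June 2014 to 11 June 2014 + 24 = 5 July 2014; 22 June 2014 falls inside that range.
(2) the permitted window runs from 22 June 2014 + 5 = 27 June 2014 to 22 June 2014 + 35 = 27 July 2014; done 30 June 2014 — within the window.
(3) due by 30 June 2014 + 5 days = 5 July 2014; done 2 July 2014 — timely.
(4) the permitted window runs from 12 July 2014 + 7 = 19 July 2014 to 12 July 2014 + 20 = 1 August 2014; done 25 July 2014 — within the window.
(5) the permitted window runs from 25 July 2014 + 7 = 1 August 2014 to 25 July 2014 + 37 = 31 August 2014; done 2 August 2014, which is between those dates.
(6) due by 2 August 2014 + 21 days = 23 August 2014; 6 August 2014 is within that limit.
(7) permitted from 6 August 2014 + 36 days = 11 September 2014 onward; done 14 September 2014 — permitted.

Yes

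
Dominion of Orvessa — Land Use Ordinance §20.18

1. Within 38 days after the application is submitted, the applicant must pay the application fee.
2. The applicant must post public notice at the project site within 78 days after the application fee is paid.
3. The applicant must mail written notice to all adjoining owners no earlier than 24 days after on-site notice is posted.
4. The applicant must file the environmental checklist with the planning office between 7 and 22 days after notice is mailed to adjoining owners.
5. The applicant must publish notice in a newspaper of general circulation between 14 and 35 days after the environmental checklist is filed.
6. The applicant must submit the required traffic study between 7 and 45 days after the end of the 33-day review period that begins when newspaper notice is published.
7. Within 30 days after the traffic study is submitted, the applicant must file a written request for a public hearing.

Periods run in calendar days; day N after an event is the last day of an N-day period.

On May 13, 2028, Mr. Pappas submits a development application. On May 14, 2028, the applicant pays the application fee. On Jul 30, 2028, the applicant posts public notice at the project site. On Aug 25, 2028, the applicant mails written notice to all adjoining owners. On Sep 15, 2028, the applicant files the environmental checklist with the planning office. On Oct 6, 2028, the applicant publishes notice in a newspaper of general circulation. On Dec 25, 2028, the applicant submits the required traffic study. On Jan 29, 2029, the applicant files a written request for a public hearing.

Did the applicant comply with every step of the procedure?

No

(1) due by May 13, 2028 + 38 days = Jun 20, 2028; May 14, 2028 is within that limit.
(2) due by May 14, 2028 + 78 days = Jul 31, 2028; completed Jul 30, 2028, before the deadline.
(3) permitted from Jul 30, 2028 + 24 days = Aug 23, 2028 onward; Aug 25, 2028 is on or after that date.
(4) the permitted window runs from Aug 25, 2028 + 7 = Sep 1, 2028 to Aug 25, 2028 + 22 = Sep 16, 2028; Sep 15, 2028 falls inside that range.
(5) the permitted window runs from Sep 15, 2028 + 14 = Sep 29, 2028 to Sep 15, 2028 + 35 = Oct 20, 2028; done Oct 6, 2028, which is between those dates.
(6) the permitted window runs from Nov 8, 2028 + 7 = Nov 15, 2028 to Nov 8, 2028 + 45 = Dec 23, 2028; done Dec 25, 2028 — 2 days after the window closed.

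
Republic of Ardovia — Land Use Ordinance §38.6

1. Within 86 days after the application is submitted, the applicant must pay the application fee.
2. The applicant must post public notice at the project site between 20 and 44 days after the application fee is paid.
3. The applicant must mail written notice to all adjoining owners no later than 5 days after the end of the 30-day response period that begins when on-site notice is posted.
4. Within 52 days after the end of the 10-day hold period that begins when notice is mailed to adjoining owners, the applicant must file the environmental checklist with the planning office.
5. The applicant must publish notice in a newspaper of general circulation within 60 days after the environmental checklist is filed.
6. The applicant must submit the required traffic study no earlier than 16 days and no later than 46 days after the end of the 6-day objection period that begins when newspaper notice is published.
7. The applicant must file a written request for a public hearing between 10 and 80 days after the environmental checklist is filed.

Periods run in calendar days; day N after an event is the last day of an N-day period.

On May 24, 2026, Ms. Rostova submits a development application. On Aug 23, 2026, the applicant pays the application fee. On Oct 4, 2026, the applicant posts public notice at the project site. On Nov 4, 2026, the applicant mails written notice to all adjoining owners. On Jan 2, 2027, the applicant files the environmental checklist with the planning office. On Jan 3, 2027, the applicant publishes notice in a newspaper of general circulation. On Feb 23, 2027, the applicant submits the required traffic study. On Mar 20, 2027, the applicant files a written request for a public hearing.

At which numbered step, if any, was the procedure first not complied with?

Step 1

Step 1: 86 days after May 24, 2026 (when the application is submitted) is Aug 18, 2026; Aug 23, 2026 misses that deadline by 5 days.
That is the first point of non-compliance.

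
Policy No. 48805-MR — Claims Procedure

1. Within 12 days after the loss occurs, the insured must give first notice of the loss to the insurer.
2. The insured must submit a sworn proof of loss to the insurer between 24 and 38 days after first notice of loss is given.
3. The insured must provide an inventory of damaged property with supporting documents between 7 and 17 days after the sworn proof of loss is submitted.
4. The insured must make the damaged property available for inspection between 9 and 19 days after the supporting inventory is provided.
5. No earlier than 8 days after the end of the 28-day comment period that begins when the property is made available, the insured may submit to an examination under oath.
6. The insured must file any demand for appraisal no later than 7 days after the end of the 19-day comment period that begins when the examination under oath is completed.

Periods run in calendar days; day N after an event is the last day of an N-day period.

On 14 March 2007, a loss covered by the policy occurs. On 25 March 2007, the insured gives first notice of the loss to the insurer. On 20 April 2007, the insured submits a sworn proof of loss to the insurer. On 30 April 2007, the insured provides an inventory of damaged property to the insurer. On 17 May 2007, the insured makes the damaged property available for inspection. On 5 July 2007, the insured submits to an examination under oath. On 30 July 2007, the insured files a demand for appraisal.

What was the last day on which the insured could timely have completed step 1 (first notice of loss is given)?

Step 1 runs from 14 March 2007, when the loss occurs. 12 days after 14 March 2007 is 26 March 2007.

26 March 2007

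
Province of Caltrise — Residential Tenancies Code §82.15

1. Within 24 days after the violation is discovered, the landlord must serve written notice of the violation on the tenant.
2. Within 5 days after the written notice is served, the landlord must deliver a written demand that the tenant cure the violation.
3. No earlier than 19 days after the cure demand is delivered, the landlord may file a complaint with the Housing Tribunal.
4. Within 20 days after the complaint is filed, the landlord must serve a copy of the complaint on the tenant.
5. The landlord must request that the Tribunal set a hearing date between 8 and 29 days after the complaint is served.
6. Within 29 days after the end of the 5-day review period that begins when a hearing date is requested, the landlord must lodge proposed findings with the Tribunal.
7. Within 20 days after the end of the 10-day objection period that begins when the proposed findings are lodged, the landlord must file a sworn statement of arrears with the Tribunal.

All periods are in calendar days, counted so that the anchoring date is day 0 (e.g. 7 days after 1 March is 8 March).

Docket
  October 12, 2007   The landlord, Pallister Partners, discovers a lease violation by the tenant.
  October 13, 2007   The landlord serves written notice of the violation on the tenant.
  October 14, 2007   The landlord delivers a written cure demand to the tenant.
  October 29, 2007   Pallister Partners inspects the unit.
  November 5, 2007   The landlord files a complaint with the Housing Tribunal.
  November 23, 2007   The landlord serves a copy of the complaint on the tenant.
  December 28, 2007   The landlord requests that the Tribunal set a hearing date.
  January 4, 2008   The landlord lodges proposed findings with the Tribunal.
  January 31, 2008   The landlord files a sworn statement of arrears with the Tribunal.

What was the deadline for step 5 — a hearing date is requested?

December 22, 2007

Step 5 runs from November 23, 2007, when the complaint is served. The window is 8–29 days after November 23, 2007; it closes on December 22, 2007.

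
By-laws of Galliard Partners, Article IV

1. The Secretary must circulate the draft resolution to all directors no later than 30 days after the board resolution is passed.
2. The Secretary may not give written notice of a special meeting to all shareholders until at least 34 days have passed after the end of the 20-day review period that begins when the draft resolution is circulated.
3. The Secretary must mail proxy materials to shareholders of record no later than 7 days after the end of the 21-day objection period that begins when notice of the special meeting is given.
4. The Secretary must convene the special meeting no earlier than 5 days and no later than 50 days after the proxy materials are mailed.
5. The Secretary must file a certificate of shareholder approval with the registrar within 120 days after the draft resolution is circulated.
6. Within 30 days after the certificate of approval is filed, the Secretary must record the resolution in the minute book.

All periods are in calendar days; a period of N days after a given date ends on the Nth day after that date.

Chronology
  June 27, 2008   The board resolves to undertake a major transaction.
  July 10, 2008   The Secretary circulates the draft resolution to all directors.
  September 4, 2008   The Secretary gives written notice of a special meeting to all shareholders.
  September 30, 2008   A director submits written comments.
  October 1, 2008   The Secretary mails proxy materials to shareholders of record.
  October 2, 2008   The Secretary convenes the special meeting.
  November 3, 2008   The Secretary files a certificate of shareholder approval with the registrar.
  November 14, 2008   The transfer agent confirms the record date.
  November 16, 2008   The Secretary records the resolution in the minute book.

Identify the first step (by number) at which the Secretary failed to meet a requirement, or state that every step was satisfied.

Step 4

Step 1 — counting 30 days from June 27, 2008 (when the board resolution is passed) gives a deadline of July 27, 2008; July 10, 2008 is within that limit.
Step 2 — must wait 34 days from July 30, 2008 (end of the 20-day review period, which began when the draft resolution is circulated on July 10, 2008), so not before September 2, 2008; done September 4, 2008, after the minimum wait.
Step 3 — counting 7 days from September 25, 2008 (end of the 21-day objection period, which began when notice of the special meeting is given on September 4, 2008) gives a deadline of October 2, 2008; done October 1, 2008 — timely.
Step 4 — 5 and 50 days from October 1, 2008 (when the proxy materials are mailed) are October 6, 2008 and November 20, 2008 respectively; October 2, 2008 is 4 days too early.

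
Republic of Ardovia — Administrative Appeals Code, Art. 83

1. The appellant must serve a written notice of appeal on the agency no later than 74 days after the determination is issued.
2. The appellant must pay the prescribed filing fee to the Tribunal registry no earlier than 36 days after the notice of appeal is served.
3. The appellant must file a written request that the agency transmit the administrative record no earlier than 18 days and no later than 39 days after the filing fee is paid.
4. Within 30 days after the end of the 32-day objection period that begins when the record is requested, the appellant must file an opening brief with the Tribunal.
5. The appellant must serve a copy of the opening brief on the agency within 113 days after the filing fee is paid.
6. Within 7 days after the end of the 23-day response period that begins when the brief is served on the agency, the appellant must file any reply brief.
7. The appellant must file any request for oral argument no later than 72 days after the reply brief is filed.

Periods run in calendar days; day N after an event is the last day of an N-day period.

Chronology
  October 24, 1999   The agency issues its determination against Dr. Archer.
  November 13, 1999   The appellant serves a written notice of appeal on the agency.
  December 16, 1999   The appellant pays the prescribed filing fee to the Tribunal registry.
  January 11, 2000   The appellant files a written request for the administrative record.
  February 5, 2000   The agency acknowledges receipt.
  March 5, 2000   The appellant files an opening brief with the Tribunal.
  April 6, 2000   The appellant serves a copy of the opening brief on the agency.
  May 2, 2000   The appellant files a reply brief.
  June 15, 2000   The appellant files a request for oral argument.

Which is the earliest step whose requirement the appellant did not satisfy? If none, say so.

Step 2

Step 1: 74 days after October 24, 1999 (when the determination is issued) is January 6, 2000; completed November 13, 1999, before the deadline.
Step 2: the earliest permitted date is 36 days after November 13, 1999 (when the notice of appeal is served), i.e. December 19, 1999; acted on December 16, 1999, 3 days prematurely.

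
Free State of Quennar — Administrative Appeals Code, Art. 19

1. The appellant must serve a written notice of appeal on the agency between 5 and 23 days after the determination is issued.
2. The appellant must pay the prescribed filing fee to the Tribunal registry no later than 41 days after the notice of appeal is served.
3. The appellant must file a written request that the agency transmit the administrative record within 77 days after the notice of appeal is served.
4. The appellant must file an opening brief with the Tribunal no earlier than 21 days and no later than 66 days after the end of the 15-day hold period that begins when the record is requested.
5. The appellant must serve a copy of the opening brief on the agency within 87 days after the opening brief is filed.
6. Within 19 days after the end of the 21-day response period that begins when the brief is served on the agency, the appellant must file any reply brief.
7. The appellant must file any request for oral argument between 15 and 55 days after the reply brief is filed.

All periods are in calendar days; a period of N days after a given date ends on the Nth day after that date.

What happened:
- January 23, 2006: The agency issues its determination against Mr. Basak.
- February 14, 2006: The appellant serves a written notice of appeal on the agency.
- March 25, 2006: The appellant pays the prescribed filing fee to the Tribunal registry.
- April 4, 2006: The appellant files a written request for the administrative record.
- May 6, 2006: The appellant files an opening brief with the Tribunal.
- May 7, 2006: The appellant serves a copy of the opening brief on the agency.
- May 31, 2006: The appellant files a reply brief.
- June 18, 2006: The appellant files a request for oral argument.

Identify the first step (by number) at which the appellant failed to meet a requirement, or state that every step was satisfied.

Step 4

Step 1 — 5 and 23 days from January 23, 2006 (when the determination is issued) are January 28, 2006 and February 15, 2006 respectively; February 14, 2006 falls inside that range.
Step 2 — counting 41 days from February 14, 2006 (when the notice of appeal is served) gives a deadline of March 27, 2006; done March 25, 2006 — timely.
Step 3 — counting 77 days from February 14, 2006 (when the notice of appeal is served) gives a deadline of May 2, 2006; April 4, 2006 is within that limit.
Step 4 — 21 and 66 days from April 19, 2006 (end of the 15-day hold period, which began when the record is requested on April 4, 2006) are May 10, 2006 and June 24, 2006 respectively; done May 6, 2006 — 4 days before the window opened.
The analysis stops there.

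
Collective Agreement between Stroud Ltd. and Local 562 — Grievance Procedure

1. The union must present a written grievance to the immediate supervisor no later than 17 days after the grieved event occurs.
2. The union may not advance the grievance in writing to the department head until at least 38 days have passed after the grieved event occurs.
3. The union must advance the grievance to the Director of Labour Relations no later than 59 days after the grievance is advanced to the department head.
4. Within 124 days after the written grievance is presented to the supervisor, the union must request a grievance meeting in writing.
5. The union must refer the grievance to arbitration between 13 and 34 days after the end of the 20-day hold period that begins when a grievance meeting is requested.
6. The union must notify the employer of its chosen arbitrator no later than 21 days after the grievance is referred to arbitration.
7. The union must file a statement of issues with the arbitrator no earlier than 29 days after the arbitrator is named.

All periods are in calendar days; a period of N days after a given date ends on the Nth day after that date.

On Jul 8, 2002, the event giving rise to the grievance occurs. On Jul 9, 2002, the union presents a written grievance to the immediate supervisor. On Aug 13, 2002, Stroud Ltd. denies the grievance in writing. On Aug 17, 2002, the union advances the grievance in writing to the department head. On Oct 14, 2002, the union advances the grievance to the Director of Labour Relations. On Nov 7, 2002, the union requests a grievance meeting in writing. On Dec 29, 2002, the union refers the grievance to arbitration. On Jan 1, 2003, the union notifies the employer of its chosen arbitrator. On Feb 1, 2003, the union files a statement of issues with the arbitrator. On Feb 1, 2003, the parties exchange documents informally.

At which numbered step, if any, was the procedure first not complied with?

Step 1 — counting 17 days from Jul 8, 2002 (when the grieved event occurs) gives a deadline of Jul 25, 2002; Jul 9, 2002 is within that limit.
Step 2 — must wait 38 days from Jul 8, 2002 (when the grieved event occurs), so not before Aug 15, 2002; done Aug 17, 2002 — permitted.
Step 3 — counting 59 days from Aug 17, 2002 (when the grievance is advanced to the department head) gives a deadline of Oct 15, 2002; completed Oct 14, 2002, before the deadline.
Step 4 — counting 124 days from Jul 9, 2002 (when the written grievance is presented to the supervisor) gives a deadline of Nov 10, 2002; Nov 7, 2002 is within that limit.
Step 5 — 13 and 34 days from Nov 27, 2002 (end of the 20-day hold period, which began when a grievance meeting is requested on Nov 7, 2002) are Dec 10, 2002 and Dec 31, 2002 respectively; done Dec 29, 2002 — within the window.
Step 6 — counting 21 days from Dec 29, 2002 (when the grievance is referred to arbitration) gives a deadline of Jan 19, 2003; Jan 1, 2003 is within that limit.
Step 7 — must wait 29 days from Jan 1, 2003 (when the arbitrator is named), so not before Jan 30, 2003; Feb 1, 2003 is on or after that date.

None — every step was satisfied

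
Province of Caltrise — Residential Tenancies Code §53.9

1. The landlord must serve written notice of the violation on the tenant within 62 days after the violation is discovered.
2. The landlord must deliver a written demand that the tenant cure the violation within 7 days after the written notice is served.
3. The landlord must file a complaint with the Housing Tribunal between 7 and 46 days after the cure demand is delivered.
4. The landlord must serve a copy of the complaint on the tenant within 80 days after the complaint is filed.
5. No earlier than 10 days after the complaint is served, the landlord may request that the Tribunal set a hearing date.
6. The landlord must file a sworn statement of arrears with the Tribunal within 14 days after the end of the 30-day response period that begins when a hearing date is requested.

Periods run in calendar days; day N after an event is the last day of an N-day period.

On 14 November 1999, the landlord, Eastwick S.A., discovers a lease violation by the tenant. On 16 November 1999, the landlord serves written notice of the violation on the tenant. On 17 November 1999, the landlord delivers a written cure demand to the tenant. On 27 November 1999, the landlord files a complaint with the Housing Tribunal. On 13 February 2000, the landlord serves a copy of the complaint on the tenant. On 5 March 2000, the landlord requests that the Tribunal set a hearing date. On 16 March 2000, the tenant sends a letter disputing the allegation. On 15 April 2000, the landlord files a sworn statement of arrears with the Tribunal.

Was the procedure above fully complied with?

(1) due by 14 November 1999 + 62 days = 15 January 2000; done 16 November 1999 — timely.
(2) due by 16 November 1999 + 7 days = 23 November 1999; done 17 November 1999 — timely.
(3) the permitted window runs from 17 November 1999 + 7 = 24 November 1999 to 17 November 1999 + 46 = 2 January 2000; 27 November 1999 falls inside that range.
(4) due by 27 November 1999 + 80 days = 15 February 2000; done 13 February 2000 — timely.
(5) permitted from 13 February 2000 + 10 days = 23 February 2000 onward; 5 March 2000 is on or after that date.
(6) due by 4 April 2000 + 14 days = 18 April 2000; done 15 April 2000 — timely.

Yes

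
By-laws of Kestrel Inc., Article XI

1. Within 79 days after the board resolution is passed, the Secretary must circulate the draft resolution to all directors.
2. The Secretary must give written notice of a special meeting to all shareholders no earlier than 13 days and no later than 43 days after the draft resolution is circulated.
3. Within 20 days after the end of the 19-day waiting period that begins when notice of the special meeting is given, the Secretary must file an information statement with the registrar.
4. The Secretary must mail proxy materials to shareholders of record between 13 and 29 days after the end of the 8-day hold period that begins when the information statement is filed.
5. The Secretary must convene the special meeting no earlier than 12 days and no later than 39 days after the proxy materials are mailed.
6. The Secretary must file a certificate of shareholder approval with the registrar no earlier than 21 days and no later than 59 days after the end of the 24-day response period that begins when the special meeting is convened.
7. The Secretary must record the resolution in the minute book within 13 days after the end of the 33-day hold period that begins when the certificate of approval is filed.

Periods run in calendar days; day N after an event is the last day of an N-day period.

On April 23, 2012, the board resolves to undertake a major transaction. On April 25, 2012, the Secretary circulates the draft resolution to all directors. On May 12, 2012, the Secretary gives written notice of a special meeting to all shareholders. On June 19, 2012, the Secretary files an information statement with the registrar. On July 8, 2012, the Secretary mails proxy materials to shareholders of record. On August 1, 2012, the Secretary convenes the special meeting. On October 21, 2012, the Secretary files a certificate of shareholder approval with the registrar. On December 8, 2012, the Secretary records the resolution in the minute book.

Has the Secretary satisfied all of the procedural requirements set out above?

No

Step 1 — counting 79 days from April 23, 2012 (when the board resolution is passed) gives a deadline of July 11, 2012; done April 25, 2012 — timely.
Step 2 — 13 and 43 days from April 25, 2012 (when the draft resolution is circulated) are May 8, 2012 and June 7, 2012 respectively; done May 12, 2012 — within the window.
Step 3 — counting 20 days from May 31, 2012 (end of the 19-day waiting period, which began when notice of the special meeting is given on May 12, 2012) gives a deadline of June 20, 2012; completed June 19, 2012, before the deadline.
Step 4 — 13 and 29 days from June 27, 2012 (end of the 8-day hold period, which began when the information statement is filed on June 19, 2012) are July 10, 2012 and July 26, 2012 respectively; July 8, 2012 is 2 days too early.
That is the first point of non-compliance.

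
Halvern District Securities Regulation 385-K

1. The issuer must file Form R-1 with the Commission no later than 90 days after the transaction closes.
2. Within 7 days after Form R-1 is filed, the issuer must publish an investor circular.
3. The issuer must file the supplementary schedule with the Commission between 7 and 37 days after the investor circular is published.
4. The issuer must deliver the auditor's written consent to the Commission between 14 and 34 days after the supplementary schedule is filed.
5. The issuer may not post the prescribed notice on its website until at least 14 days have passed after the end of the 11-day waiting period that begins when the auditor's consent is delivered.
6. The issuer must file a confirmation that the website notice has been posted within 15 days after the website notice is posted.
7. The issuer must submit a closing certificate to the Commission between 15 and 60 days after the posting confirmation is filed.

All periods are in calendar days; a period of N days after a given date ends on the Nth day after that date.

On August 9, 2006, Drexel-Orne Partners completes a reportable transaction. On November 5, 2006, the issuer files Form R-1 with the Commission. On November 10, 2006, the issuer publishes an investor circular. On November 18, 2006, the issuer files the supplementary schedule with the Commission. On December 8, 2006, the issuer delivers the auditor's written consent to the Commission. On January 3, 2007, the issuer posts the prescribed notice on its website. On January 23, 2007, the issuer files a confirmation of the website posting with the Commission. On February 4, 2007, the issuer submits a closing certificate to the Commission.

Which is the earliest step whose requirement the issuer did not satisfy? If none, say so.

Step 6

Step 1 — counting 90 days from August 9, 2006 (when the transaction closes) gives a deadline of November 7, 2006; completed November 5, 2006, before the deadline.
Step 2 — counting 7 days from November 5, 2006 (when Form R-1 is filed) gives a deadline of November 12, 2006; November 10, 2006 is within that limit.
Step 3 — 7 and 37 days from November 10, 2006 (when the investor circular is published) are November 17, 2006 and December 17, 2006 respectively; done November 18, 2006, which is between those dates.
Step 4 — 14 and 34 days from November 18, 2006 (when the supplementary schedule is filed) are December 2, 2006 and December 22, 2006 respectively; done December 8, 2006 — within the window.
Step 5 — must wait 14 days from December 19, 2006 (end of the 11-day waiting period, which began when the auditor's consent is delivered on December 8, 2006), so not before January 2, 2007; done January 3, 2007 — permitted.
Step 6 — counting 15 days from January 3, 2007 (when the website notice is posted) gives a deadline of January 18, 2007; January 23, 2007 misses that deadline by 5 days.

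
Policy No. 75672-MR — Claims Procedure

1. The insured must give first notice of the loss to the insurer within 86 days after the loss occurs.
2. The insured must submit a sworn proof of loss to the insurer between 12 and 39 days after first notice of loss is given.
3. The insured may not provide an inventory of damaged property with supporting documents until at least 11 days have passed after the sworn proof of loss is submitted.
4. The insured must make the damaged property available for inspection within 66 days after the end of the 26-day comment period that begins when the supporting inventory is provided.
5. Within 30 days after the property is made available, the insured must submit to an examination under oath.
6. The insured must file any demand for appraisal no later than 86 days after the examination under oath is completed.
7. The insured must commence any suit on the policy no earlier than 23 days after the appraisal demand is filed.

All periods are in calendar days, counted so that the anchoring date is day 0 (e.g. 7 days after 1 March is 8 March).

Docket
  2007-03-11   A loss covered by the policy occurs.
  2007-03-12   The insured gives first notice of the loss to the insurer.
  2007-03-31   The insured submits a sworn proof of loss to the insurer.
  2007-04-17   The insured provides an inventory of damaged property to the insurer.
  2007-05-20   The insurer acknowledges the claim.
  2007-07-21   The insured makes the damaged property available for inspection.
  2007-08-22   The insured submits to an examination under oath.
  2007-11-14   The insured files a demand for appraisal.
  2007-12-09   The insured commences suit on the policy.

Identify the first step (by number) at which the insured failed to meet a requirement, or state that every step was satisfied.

Step 4

(1) due by 2007-03-11 + 86 days = 2007-06-05; 2007-03-12 is within that limit.
(2) the permitted window runs from 2007-03-12 + 12 = 2007-03-24 to 2007-03-12 + 39 = 2007-04-20; 2007-03-31 falls inside that range.
(3) permitted from 2007-03-31 + 11 days = 2007-04-11 onward; done 2007-04-17, after the minimum wait.
(4) due by 2007-05-13 + 66 days = 2007-07-18; done 2007-07-21 — 3 days late.
That is the first point of non-compliance.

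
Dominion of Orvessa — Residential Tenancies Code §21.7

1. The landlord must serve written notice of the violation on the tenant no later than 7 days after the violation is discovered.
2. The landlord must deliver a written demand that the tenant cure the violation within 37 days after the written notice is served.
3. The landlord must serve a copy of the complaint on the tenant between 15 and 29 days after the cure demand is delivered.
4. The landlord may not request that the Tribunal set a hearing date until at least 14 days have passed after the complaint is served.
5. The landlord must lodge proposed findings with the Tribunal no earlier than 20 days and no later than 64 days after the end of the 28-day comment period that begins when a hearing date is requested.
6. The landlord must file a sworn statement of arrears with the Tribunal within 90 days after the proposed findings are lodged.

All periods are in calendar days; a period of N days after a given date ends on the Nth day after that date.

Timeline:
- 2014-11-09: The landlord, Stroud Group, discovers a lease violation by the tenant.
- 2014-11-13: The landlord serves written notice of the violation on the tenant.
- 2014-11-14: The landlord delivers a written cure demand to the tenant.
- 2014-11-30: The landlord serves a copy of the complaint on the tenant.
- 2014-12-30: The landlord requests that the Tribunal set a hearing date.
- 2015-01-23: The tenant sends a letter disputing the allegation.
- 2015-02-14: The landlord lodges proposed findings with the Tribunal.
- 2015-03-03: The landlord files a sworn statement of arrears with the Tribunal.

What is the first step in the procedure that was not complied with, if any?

Step 5

Step 1: 7 days after 2014-11-09 (when the violation is discovered) is 2014-11-16; 2014-11-13 is within that limit.
Step 2: 37 days after 2014-11-13 (when the written notice is served) is 2014-12-20; completed 2014-11-14, before the deadline.
Step 3: the window is 15–29 days after 2014-11-14 (when the cure demand is delivered), so 2014-11-29 through 2014-12-13; done 2014-11-30, which is between those dates.
Step 4: the earliest permitted date is 14 days after 2014-11-30 (when the complaint is served), i.e. 2014-12-14; done 2014-12-30, after the minimum wait.
Step 5: the window is 20–64 days after 2015-01-27 (end of the 28-day comment period, which began when a hearing date is requested on 2014-12-30), so 2015-02-16 through 2015-04-01; done 2015-02-14 — 2 days before the window opened.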